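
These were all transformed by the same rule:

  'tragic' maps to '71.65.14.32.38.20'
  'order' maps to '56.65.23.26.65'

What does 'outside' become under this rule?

t(#20)→71 and r(#18)→65: differences scale by 3, so n = 3·pos + 11. Each letter becomes 3×(its alphabet position, a=1..z=26) + 11.
On outside: o=15→56, u=21→74, t=20→71, s=19→68, i=9→38, d=4→23, e=5→26.

56.74.71.68.38.23.26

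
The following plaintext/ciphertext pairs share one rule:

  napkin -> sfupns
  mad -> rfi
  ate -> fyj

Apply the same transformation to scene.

Each letter is shifted forward by 5 in the alphabet (a Caesar shift of +5).
Applying it to scene: s+5=x, c+5=h, e+5=j, n+5=s, e+5=j.

xhjsj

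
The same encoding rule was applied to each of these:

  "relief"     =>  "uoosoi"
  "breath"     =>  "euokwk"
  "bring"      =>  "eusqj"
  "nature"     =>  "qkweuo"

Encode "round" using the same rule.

Two shifts are in play — +10 for a/e/i/o/u, +3 for every other letter.
For round: r(cons)+3=u, o(vowel)+10=y, u(vowel)+10=e, n(cons)+3=q, d(cons)+3=g.

uyeqg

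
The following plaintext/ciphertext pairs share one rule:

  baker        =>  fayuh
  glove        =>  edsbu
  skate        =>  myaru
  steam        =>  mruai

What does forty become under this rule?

zshrq

b(1)→f(5) and a(0)→a(0) fit y≡5x+0 (mod 26); the inverse of 5 mod 26 is 21. This is an affine cipher: with a=0,…,z=25, each position x becomes (5x+0) mod 26.
For forty: f(5)→5·5+0≡25=z; o(14)→5·14+0≡18=s; r(17)→5·17+0≡7=h; t(19)→5·19+0≡17=r; y(24)→5·24+0≡16=q (all mod 26).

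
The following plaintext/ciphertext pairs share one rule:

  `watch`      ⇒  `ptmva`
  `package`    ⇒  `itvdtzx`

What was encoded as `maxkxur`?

thereby

Compare letters: w→p is +19, a→t is +19, t→m is +19 — a constant shift. Every letter moves 19 places later in the alphabet, wrapping around z→a.
Decoding maxkxur: m−19=t, a−19=h, x−19=e, k−19=r, x−19=e, u−19=b, r−19=y.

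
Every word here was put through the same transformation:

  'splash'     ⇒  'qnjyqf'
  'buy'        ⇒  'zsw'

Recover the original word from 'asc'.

cue

Each letter is shifted forward by 24 in the alphabet (a Caesar shift of +24).
Decoding asc: a−24=c, s−24=u, c−24=e.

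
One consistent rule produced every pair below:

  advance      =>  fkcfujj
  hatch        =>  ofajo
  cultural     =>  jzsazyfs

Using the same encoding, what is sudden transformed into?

zzkkju

The shift depends on letter class: consonant d→k is +7, but vowel a→f is +5. Vowels shift forward by 5 and consonants shift forward by 7.
Applying it to sudden: s(cons)+7=z, u(vowel)+5=z, d(cons)+7=k, d(cons)+7=k, e(vowel)+5=j, n(cons)+7=u.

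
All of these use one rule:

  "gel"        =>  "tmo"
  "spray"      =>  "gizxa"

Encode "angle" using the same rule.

mtovi

The output letters match the input read backwards, each shifted +8: gel reversed is leg. Two steps: reverse the string, then apply a Caesar shift of +8.
Applying it to angle: reverse → elgna; then shift: e+8=m, l+8=t, g+8=o, n+8=v, a+8=i.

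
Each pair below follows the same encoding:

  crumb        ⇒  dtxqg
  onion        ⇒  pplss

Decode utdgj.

trace

In crumb: c→d is +1, r→t is +2, u→x is +3, m→q is +4 — the shift increases by 1 each position. Letter i (0-indexed) is shifted by i+1, so successive shifts are 1, 2, 3, ….
Decoding utdgj: u−1=t, t−2=r, d−3=a, g−4=c, j−5=e.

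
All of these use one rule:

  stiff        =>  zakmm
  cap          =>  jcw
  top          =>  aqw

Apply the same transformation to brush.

iywzo

The shift depends on letter class: consonant s→z is +7, but vowel i→k is +2. Vowels shift forward by 2 and consonants shift forward by 7.
Applying it to brush: b(cons)+7=i, r(cons)+7=y, u(vowel)+2=w, s(cons)+7=z, h(cons)+7=o.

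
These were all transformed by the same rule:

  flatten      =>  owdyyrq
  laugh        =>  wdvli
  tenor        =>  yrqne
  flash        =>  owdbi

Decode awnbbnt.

f(5)→o(14) and l(11)→w(22) fit y≡23x+3 (mod 26); the inverse of 23 mod 26 is 17. Treating letters as 0–25, the rule is x ↦ 23x + 3 (mod 26).
Reversing it on awnbbnt: a(0)→17·(0−3)≡1=b; w(22)→17·(22−3)≡11=l; n(13)→17·(13−3)≡14=o; b(1)→17·(1−3)≡18=s; b(1)→17·(1−3)≡18=s; n(13)→17·(13−3)≡14=o; t(19)→17·(19−3)≡12=m (all mod 26).

blossom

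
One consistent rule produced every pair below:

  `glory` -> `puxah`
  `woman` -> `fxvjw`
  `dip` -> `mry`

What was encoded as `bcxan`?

store

Each letter is shifted forward by 9 in the alphabet (a Caesar shift of +9).
Undoing it on bcxan: b−9=s, c−9=t, x−9=o, a−9=r, n−9=e.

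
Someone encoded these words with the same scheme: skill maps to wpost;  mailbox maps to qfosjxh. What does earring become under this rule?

ifxyqwq

In skill: s→w is +4, k→p is +5, i→o is +6, l→s is +7 — the shift increases by 1 each position. Letter i (0-indexed) is shifted by i+4, so successive shifts are 4, 5, 6, ….
On earring: e+4=i, a+5=f, r+6=x, r+7=y, i+8=q, n+9=w, g+10=q.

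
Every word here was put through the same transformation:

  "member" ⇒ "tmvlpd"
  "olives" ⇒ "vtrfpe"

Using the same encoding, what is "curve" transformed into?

In member: m→t is +7, e→m is +8, m→v is +9, b→l is +10 — the shift increases by 1 each position. The shift increases by 1 at each position, starting from +7: 7, 8, 9, ….
For curve: c+7=j, u+8=c, r+9=a, v+10=f, e+11=p.

jcafp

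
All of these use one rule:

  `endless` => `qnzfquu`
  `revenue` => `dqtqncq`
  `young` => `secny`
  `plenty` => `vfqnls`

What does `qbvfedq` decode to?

Treating letters as 0–25, the rule is x ↦ 17x + 0 (mod 26).
Decoding qbvfedq: q(16)→23·(16−0)≡4=e; b(1)→23·(1−0)≡23=x; v(21)→23·(21−0)≡15=p; f(5)→23·(5−0)≡11=l; e(4)→23·(4−0)≡14=o; d(3)→23·(3−0)≡17=r; q(16)→23·(16−0)≡4=e (all mod 26).

explore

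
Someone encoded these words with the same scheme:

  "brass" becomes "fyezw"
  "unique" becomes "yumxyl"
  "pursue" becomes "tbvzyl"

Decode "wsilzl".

sleeve

Shifts by position in brass: pos 0: b→f (+4), pos 1: r→y (+7), pos 2: a→e (+4), pos 3: s→z (+7) — repeating every 2. It's a Vigenère-style cipher with numeric key [4,7]: position i shifts by key[i mod 2].
Reversing it on wsilzl: w−4=s, s−7=l, i−4=e, l−7=e, z−4=v, l−7=e.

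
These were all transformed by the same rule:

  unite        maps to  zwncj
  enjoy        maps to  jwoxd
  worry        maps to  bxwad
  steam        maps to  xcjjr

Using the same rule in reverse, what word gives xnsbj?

sense

Shifts by position in unite: pos 0: u→z (+5), pos 1: n→w (+9), pos 2: i→n (+5), pos 3: t→c (+9) — repeating every 2. A repeating key of period 2 is used — shifts +5, +9 over and over.
Reversing it on xnsbj: x−5=s, n−9=e, s−5=n, b−9=s, j−5=e.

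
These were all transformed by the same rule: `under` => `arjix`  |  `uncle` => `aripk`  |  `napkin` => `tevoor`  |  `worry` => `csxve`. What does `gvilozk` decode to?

It's a Vigenère-style cipher with numeric key [6,4]: position i shifts by key[i mod 2].
Decoding gvilozk: g−6=a, v−4=r, i−6=c, l−4=h, o−6=i, z−4=v, k−6=e.

archive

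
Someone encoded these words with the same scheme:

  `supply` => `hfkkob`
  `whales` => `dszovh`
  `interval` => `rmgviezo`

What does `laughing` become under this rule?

ozftsrmt

Letters are reflected about the middle of the alphabet (position → 25−position): Atbash.
For laughing: l↔o, a↔z, u↔f, g↔t, h↔s, i↔r, n↔m, g↔t.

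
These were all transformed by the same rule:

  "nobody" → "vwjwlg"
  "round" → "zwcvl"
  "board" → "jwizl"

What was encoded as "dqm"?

vie

Compare letters: n→v is +8, o→w is +8, b→j is +8 — a constant shift. Every letter moves 8 places later in the alphabet, wrapping around z→a.
Reversing it on dqm: d−8=v, q−8=i, m−8=e.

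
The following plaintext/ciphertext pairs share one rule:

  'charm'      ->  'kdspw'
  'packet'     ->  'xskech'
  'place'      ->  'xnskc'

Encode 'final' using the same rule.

c(2)→k(10) and h(7)→d(3) fit y≡9x+18 (mod 26); the inverse of 9 mod 26 is 3. Each letter's alphabet position (a=0..z=25) is mapped through 9·x+18 mod 26 — an affine cipher.
For final: f(5)→9·5+18≡11=l; i(8)→9·8+18≡12=m; n(13)→9·13+18≡5=f; a(0)→9·0+18≡18=s; l(11)→9·11+18≡13=n (all mod 26).

lmfsn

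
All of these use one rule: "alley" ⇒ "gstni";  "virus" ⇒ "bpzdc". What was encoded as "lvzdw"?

Letter i (0-indexed) is shifted by i+6, so successive shifts are 6, 7, 8, ….
Undoing it on lvzdw: l−6=f, v−7=o, z−8=r, d−9=u, w−10=m.

forum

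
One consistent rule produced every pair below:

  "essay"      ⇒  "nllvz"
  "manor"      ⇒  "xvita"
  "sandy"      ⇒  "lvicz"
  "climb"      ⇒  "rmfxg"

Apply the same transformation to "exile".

nofmn

Each letter's alphabet position (a=0..z=25) is mapped through 11·x+21 mod 26 — an affine cipher.
For exile: e(4)→11·4+21≡13=n; x(23)→11·23+21≡14=o; i(8)→11·8+21≡5=f; l(11)→11·11+21≡12=m; e(4)→11·4+21≡13=n (all mod 26).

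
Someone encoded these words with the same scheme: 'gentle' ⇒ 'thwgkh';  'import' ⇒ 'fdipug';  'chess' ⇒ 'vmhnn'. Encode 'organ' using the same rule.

putjw

g(6)→t(19) and e(4)→h(7) fit y≡19x+9 (mod 26); the inverse of 19 mod 26 is 11. Treating letters as 0–25, the rule is x ↦ 19x + 9 (mod 26).
Applying it to organ: o(14)→19·14+9≡15=p; r(17)→19·17+9≡20=u; g(6)→19·6+9≡19=t; a(0)→19·0+9≡9=j; n(13)→19·13+9≡22=w (all mod 26).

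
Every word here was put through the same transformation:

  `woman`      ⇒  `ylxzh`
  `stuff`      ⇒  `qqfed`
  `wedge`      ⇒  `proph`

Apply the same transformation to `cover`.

cpgzn

The output letters match the input read backwards, each shifted +11: woman reversed is namow. The word is reversed, then every letter is shifted forward by 11.
Applying it to cover: reverse → revoc; then shift: r+11=c, e+11=p, v+11=g, o+11=z, c+11=n.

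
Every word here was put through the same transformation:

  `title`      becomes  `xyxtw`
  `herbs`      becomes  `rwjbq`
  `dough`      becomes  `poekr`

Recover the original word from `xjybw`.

tribe

t(19)→x(23) and i(8)→y(24) fit y≡7x+20 (mod 26); the inverse of 7 mod 26 is 15. This is an affine cipher: with a=0,…,z=25, each position x becomes (7x+20) mod 26.
Decoding xjybw: x(23)→15·(23−20)≡19=t; j(9)→15·(9−20)≡17=r; y(24)→15·(24−20)≡8=i; b(1)→15·(1−20)≡1=b; w(22)→15·(22−20)≡4=e (all mod 26).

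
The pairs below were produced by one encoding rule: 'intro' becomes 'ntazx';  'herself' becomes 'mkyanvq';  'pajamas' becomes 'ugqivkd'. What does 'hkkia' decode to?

cedar

In intro: i→n is +5, n→t is +6, t→a is +7, r→z is +8 — the shift increases by 1 each position. The shift increases by 1 at each position, starting from +5: 5, 6, 7, ….
Reversing it on hkkia: h−5=c, k−6=e, k−7=d, i−8=a, a−9=r.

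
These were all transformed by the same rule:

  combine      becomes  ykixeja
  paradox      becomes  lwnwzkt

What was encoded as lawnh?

pearl

Compare letters: c→y is +22, o→k is +22, m→i is +22 — a constant shift. Each letter is shifted forward by 22 in the alphabet (a Caesar shift of +22).
Undoing it on lawnh: l−22=p, a−22=e, w−22=a, n−22=r, h−22=l.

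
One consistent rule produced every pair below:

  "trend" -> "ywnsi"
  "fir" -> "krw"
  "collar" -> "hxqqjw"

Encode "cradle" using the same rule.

The shift depends on letter class: consonant t→y is +5, but vowel e→n is +9. Two shifts are in play — +9 for a/e/i/o/u, +5 for every other letter.
On cradle: c(cons)+5=h, r(cons)+5=w, a(vowel)+9=j, d(cons)+5=i, l(cons)+5=q, e(vowel)+9=n.

hwjiqn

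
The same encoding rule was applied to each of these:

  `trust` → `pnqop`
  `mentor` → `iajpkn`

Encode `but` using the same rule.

Compare letters: t→p is +22, r→n is +22, u→q is +22 — a constant shift. Every letter moves 22 places later in the alphabet, wrapping around z→a.
For but: b+22=x, u+22=q, t+22=p.

xqp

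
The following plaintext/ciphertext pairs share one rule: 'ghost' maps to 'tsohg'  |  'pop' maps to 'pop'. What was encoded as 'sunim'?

The output letters match the input read backwards: ghost reversed is tsohg. The word is simply reversed.
Decoding sunim: then reverse → minus.

minus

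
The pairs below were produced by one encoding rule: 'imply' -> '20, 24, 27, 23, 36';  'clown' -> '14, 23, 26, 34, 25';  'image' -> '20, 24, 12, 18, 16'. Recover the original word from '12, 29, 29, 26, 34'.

i is letter #9 and maps to 20: an offset of 11. Each letter is replaced by its alphabet position (a=1..z=26) + 11.
Reversing it on 12, 29, 29, 26, 34: 12→(12−11)÷1=1=a, 29→(29−11)÷1=18=r, 29→(29−11)÷1=18=r, 26→(26−11)÷1=15=o, 34→(34−11)÷1=23=w.

arrow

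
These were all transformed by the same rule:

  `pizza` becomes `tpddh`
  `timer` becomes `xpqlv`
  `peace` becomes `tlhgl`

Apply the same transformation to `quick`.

ubpgo

The shift depends on letter class: consonant p→t is +4, but vowel i→p is +7. The rule splits by letter class: vowels +7, consonants +4.
Applying it to quick: q(cons)+4=u, u(vowel)+7=b, i(vowel)+7=p, c(cons)+4=g, k(cons)+4=o.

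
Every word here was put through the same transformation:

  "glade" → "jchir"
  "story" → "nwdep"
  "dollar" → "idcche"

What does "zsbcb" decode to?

chili

g(6)→j(9) and l(11)→c(2) fit y≡9x+7 (mod 26); the inverse of 9 mod 26 is 3. Each letter's alphabet position (a=0..z=25) is mapped through 9·x+7 mod 26 — an affine cipher.
Decoding zsbcb: z(25)→3·(25−7)≡2=c; s(18)→3·(18−7)≡7=h; b(1)→3·(1−7)≡8=i; c(2)→3·(2−7)≡11=l; b(1)→3·(1−7)≡8=i (all mod 26).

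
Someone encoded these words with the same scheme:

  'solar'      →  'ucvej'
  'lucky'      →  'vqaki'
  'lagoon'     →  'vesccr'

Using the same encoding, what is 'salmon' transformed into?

This is an affine cipher: with a=0,…,z=25, each position x becomes (11x+4) mod 26.
Applying it to salmon: s(18)→11·18+4≡20=u; a(0)→11·0+4≡4=e; l(11)→11·11+4≡21=v; m(12)→11·12+4≡6=g; o(14)→11·14+4≡2=c; n(13)→11·13+4≡17=r (all mod 26).

uevgcr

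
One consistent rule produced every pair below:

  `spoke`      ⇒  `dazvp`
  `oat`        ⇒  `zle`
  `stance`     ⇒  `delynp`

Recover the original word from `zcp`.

ore

Every letter moves 11 places later in the alphabet, wrapping around z→a.
Reversing it on zcp: z−11=o, c−11=r, p−11=e.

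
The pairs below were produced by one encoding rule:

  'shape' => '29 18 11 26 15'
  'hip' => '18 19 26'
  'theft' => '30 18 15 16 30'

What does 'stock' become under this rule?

s is letter #19 and maps to 29: an offset of 10. Letters become their 1-based position plus 10 (so a→11, b→12, …).
On stock: s=19→29, t=20→30, o=15→25, c=3→13, k=11→21.

29 30 25 13 21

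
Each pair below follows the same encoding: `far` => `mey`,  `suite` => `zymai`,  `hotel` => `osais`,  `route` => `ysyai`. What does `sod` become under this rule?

zsk

The shift depends on letter class: consonant f→m is +7, but vowel a→e is +4. The rule splits by letter class: vowels +4, consonants +7.
For sod: s(cons)+7=z, o(vowel)+4=s, d(cons)+7=k.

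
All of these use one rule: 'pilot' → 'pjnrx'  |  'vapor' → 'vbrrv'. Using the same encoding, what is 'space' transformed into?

sqcfi

In pilot: p→p is +0, i→j is +1, l→n is +2, o→r is +3 — the shift increases by 1 each position. The shift increases by 1 at each position, starting from +0: 0, 1, 2, ….
For space: s+0=s, p+1=q, a+2=c, c+3=f, e+4=i.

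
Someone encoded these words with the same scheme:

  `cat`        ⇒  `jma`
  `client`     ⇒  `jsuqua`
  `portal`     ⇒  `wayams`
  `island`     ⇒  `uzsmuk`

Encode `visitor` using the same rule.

cuzuaay

The shift depends on letter class: consonant c→j is +7, but vowel a→m is +12. Two shifts are in play — +12 for a/e/i/o/u, +7 for every other letter.
For visitor: v(cons)+7=c, i(vowel)+12=u, s(cons)+7=z, i(vowel)+12=u, t(cons)+7=a, o(vowel)+12=a, r(cons)+7=y.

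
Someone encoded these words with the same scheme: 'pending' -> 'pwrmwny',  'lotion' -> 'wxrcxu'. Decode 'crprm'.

digit

The output letters match the input read backwards, each shifted +9: pending reversed is gnidnep. Read the word backwards and shift each letter +9.
Decoding crprm: shift back: c−9=t, r−9=i, p−9=g, r−9=i, m−9=d → tigid; then reverse → digit.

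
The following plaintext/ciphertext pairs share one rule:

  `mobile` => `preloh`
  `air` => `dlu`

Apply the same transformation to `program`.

Every letter moves 3 places later in the alphabet, wrapping around z→a.
For program: p+3=s, r+3=u, o+3=r, g+3=j, r+3=u, a+3=d, m+3=p.

surjudp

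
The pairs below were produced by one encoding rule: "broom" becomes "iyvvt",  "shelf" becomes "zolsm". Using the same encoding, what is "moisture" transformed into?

Compare letters: b→i is +7, r→y is +7, o→v is +7 — a constant shift. This is a Caesar cipher with shift 7.
Applying it to moisture: m+7=t, o+7=v, i+7=p, s+7=z, t+7=a, u+7=b, r+7=y, e+7=l.

tvpzabyl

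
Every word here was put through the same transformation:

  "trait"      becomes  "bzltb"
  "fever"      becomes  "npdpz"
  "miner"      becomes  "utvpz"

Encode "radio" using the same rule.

The shift depends on letter class: consonant t→b is +8, but vowel a→l is +11. The rule splits by letter class: vowels +11, consonants +8.
On radio: r(cons)+8=z, a(vowel)+11=l, d(cons)+8=l, i(vowel)+11=t, o(vowel)+11=z.

zlltz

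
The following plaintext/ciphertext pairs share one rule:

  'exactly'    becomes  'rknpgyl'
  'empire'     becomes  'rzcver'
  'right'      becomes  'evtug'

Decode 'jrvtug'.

Compare letters: e→r is +13, x→k is +13, a→n is +13 — a constant shift. Each letter is shifted forward by 13 in the alphabet (a Caesar shift of +13).
Undoing it on jrvtug: j−13=w, r−13=e, v−13=i, t−13=g, u−13=h, g−13=t.

weight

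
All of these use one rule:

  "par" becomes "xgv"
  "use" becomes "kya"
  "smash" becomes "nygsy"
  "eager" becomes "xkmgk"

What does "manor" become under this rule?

xutgs

The word is reversed, then every letter is shifted forward by 6.
For manor: reverse → ronam; then shift: r+6=x, o+6=u, n+6=t, a+6=g, m+6=s.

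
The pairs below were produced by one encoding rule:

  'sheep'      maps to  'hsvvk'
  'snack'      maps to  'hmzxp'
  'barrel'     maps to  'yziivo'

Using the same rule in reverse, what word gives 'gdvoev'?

Each pair mirrors across the alphabet (s↔h, h↔s, e↔v): positions sum to 25. Letters are reflected about the middle of the alphabet (position → 25−position): Atbash.
Decoding gdvoev: g↔t, d↔w, v↔e, o↔l, e↔v, v↔e.

twelve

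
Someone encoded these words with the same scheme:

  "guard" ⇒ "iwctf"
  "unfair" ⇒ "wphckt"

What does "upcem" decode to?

Every letter moves 2 places later in the alphabet, wrapping around z→a.
Decoding upcem: u−2=s, p−2=n, c−2=a, e−2=c, m−2=k.

snack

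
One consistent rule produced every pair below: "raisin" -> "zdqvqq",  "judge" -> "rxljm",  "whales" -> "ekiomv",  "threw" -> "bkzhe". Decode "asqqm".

spine

The shifts repeat in a cycle of length 2: positions 0,1,… shift by +8, +3, then the pattern repeats.
Decoding asqqm: a−8=s, s−3=p, q−8=i, q−3=n, m−8=e.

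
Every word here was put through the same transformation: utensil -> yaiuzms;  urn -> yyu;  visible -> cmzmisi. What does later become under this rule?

seaiy

The shift depends on letter class: consonant t→a is +7, but vowel u→y is +4. Vowels shift forward by 4 and consonants shift forward by 7.
For later: l(cons)+7=s, a(vowel)+4=e, t(cons)+7=a, e(vowel)+4=i, r(cons)+7=y.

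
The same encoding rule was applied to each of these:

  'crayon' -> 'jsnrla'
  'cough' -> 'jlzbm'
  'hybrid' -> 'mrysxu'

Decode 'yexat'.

c(2)→j(9) and r(17)→s(18) fit y≡11x+13 (mod 26); the inverse of 11 mod 26 is 19. This is an affine cipher: with a=0,…,z=25, each position x becomes (11x+13) mod 26.
Decoding yexat: y(24)→19·(24−13)≡1=b; e(4)→19·(4−13)≡11=l; x(23)→19·(23−13)≡8=i; a(0)→19·(0−13)≡13=n; t(19)→19·(19−13)≡10=k (all mod 26).

blink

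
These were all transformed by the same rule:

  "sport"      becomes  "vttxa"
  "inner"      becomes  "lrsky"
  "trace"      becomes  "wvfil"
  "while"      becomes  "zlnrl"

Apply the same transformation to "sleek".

vpjkr

Letter i (0-indexed) is shifted by i+3, so successive shifts are 3, 4, 5, ….
Applying it to sleek: s+3=v, l+4=p, e+5=j, e+6=k, k+7=r.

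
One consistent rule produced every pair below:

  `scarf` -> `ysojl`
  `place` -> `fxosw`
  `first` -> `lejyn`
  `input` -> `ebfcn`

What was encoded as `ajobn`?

This is an affine cipher: with a=0,…,z=25, each position x becomes (15x+14) mod 26.
Reversing it on ajobn: a(0)→7·(0−14)≡6=g; j(9)→7·(9−14)≡17=r; o(14)→7·(14−14)≡0=a; b(1)→7·(1−14)≡13=n; n(13)→7·(13−14)≡19=t (all mod 26).

grant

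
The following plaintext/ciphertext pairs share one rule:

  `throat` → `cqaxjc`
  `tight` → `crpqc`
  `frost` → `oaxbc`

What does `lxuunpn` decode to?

college

Compare letters: t→c is +9, h→q is +9, r→a is +9 — a constant shift. Each letter is shifted forward by 9 in the alphabet (a Caesar shift of +9).
Decoding lxuunpn: l−9=c, x−9=o, u−9=l, u−9=l, n−9=e, p−9=g, n−9=e.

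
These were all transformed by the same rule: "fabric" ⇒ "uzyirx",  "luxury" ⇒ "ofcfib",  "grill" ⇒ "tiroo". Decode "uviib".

Each pair mirrors across the alphabet (f↔u, a↔z, b↔y): positions sum to 25. Letters are reflected about the middle of the alphabet (position → 25−position): Atbash.
Decoding uviib: u↔f, v↔e, i↔r, i↔r, b↔y.

ferry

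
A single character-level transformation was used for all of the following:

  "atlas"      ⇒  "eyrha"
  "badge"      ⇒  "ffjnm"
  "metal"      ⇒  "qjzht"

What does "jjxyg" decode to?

ferry

The shift increases by 1 at each position, starting from +4: 4, 5, 6, ….
Decoding jjxyg: j−4=f, j−5=e, x−6=r, y−7=r, g−8=y.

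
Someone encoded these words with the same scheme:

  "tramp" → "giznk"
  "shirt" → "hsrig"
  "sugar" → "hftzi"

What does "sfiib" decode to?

hurry

Each pair mirrors across the alphabet (t↔g, r↔i, a↔z): positions sum to 25. Each letter is replaced by its mirror in the alphabet: a↔z, b↔y, c↔x, and so on (the Atbash cipher).
Reversing it on sfiib: s↔h, f↔u, i↔r, i↔r, b↔y.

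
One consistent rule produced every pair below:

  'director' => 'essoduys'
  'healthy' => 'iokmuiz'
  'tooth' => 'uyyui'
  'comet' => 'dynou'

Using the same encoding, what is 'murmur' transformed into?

nesnes

The shift depends on letter class: consonant d→e is +1, but vowel i→s is +10. Two shifts are in play — +10 for a/e/i/o/u, +1 for every other letter.
Applying it to murmur: m(cons)+1=n, u(vowel)+10=e, r(cons)+1=s, m(cons)+1=n, u(vowel)+10=e, r(cons)+1=s.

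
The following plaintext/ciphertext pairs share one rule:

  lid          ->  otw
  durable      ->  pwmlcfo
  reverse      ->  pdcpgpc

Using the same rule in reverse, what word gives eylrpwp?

elegant

The output letters match the input read backwards, each shifted +11: lid reversed is dil. Read the word backwards and shift each letter +11.
Reversing it on eylrpwp: shift back: e−11=t, y−11=n, l−11=a, r−11=g, p−11=e, w−11=l, p−11=e → tnagele; then reverse → elegant.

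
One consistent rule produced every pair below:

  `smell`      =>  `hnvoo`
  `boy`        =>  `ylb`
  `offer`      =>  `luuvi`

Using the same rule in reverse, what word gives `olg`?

lot

Each pair mirrors across the alphabet (s↔h, m↔n, e↔v): positions sum to 25. This is the alphabet-reversal cipher (Atbash): a becomes z, b becomes y, etc.
Decoding olg: o↔l, l↔o, g↔t.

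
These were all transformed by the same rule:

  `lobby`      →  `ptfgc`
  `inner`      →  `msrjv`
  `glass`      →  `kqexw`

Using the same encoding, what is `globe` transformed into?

kqsgi

The shifts repeat in a cycle of length 2: positions 0,1,… shift by +4, +5, then the pattern repeats.
Applying it to globe: g+4=k, l+5=q, o+4=s, b+5=g, e+4=i.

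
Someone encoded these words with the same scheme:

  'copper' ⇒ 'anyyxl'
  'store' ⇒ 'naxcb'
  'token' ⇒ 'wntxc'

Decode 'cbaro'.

first

The output letters match the input read backwards, each shifted +9: copper reversed is reppoc. The word is reversed, then every letter is shifted forward by 9.
Decoding cbaro: shift back: c−9=t, b−9=s, a−9=r, r−9=i, o−9=f → tsrif; then reverse → first.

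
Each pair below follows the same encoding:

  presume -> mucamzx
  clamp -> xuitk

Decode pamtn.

The output letters match the input read backwards, each shifted +8: presume reversed is emuserp. Read the word backwards and shift each letter +8.
Decoding pamtn: shift back: p−8=h, a−8=s, m−8=e, t−8=l, n−8=f → hself; then reverse → flesh.

flesh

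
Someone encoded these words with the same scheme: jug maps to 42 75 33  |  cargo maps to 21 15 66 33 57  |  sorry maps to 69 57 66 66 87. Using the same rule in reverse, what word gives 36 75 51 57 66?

j(#10)→42 and u(#21)→75: differences scale by 3, so n = 3·pos + 12. The formula is n = 3×(alphabet index, a=1) + 12.
Undoing it on 36 75 51 57 66: 36→(36−12)÷3=8=h, 75→(75−12)÷3=21=u, 51→(51−12)÷3=13=m, 57→(57−12)÷3=15=o, 66→(66−12)÷3=18=r.

humor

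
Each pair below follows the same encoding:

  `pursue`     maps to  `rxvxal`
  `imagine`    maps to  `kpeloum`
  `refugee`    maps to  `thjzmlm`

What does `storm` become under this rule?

In pursue: p→r is +2, u→x is +3, r→v is +4, s→x is +5 — the shift increases by 1 each position. The shift increases by 1 at each position, starting from +2: 2, 3, 4, ….
On storm: s+2=u, t+3=w, o+4=s, r+5=w, m+6=s.

uwsws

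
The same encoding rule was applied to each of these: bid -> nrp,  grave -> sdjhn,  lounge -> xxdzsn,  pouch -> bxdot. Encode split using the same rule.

The shift depends on letter class: consonant b→n is +12, but vowel i→r is +9. Vowels shift forward by 9 and consonants shift forward by 12.
Applying it to split: s(cons)+12=e, p(cons)+12=b, l(cons)+12=x, i(vowel)+9=r, t(cons)+12=f.

ebxrf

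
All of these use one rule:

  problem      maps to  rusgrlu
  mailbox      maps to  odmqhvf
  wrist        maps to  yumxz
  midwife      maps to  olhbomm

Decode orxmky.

mother

In problem: p→r is +2, r→u is +3, o→s is +4, b→g is +5 — the shift increases by 1 each position. The shift increases by 1 at each position, starting from +2: 2, 3, 4, ….
Undoing it on orxmky: o−2=m, r−3=o, x−4=t, m−5=h, k−6=e, y−7=r.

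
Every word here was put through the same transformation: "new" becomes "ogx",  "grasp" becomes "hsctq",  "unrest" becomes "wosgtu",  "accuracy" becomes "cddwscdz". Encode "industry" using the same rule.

koewtusz

The shift depends on letter class: consonant n→o is +1, but vowel e→g is +2. Two shifts are in play — +2 for a/e/i/o/u, +1 for every other letter.
On industry: i(vowel)+2=k, n(cons)+1=o, d(cons)+1=e, u(vowel)+2=w, s(cons)+1=t, t(cons)+1=u, r(cons)+1=s, y(cons)+1=z.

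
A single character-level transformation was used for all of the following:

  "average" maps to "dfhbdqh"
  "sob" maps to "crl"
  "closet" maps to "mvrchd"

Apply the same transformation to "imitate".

lwldddh

The shift depends on letter class: consonant v→f is +10, but vowel a→d is +3. The rule splits by letter class: vowels +3, consonants +10.
On imitate: i(vowel)+3=l, m(cons)+10=w, i(vowel)+3=l, t(cons)+10=d, a(vowel)+3=d, t(cons)+10=d, e(vowel)+3=h.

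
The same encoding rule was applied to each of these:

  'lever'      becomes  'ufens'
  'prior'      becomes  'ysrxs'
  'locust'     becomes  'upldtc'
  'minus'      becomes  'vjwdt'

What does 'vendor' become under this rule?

efwmpa

A repeating key of period 3 is used — shifts +9, +1, +9 over and over.
On vendor: v+9=e, e+1=f, n+9=w, d+9=m, o+1=p, r+9=a.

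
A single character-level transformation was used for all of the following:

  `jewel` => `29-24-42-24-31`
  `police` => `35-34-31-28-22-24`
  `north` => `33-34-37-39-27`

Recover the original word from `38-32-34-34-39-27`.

j is letter #10 and maps to 29: an offset of 19. Letters become their 1-based position plus 19 (so a→20, b→21, …).
Reversing it on 38-32-34-34-39-27: 38→(38−19)÷1=19=s, 32→(32−19)÷1=13=m, 34→(34−19)÷1=15=o, 34→(34−19)÷1=15=o, 39→(39−19)÷1=20=t, 27→(27−19)÷1=8=h.

smooth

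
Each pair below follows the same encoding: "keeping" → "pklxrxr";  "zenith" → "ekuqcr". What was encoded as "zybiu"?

Each letter shifts forward by (position + 5), i.e. 5, 6, 7, … — the shift grows by one for each successive letter.
Decoding zybiu: z−5=u, y−6=s, b−7=u, i−8=a, u−9=l.

usual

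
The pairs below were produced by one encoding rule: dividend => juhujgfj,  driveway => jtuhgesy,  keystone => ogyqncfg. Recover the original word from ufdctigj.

informed

d(3)→j(9) and i(8)→u(20) fit y≡23x+18 (mod 26); the inverse of 23 mod 26 is 17. This is an affine cipher: with a=0,…,z=25, each position x becomes (23x+18) mod 26.
Undoing it on ufdctigj: u(20)→17·(20−18)≡8=i; f(5)→17·(5−18)≡13=n; d(3)→17·(3−18)≡5=f; c(2)→17·(2−18)≡14=o; t(19)→17·(19−18)≡17=r; i(8)→17·(8−18)≡12=m; g(6)→17·(6−18)≡4=e; j(9)→17·(9−18)≡3=d (all mod 26).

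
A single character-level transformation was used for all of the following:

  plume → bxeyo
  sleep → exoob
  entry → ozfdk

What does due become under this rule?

The shift depends on letter class: consonant p→b is +12, but vowel u→e is +10. The rule splits by letter class: vowels +10, consonants +12.
On due: d(cons)+12=p, u(vowel)+10=e, e(vowel)+10=o.

peo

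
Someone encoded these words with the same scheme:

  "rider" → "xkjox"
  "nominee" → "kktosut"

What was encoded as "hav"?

The output letters match the input read backwards, each shifted +6: rider reversed is redir. Read the word backwards and shift each letter +6.
Reversing it on hav: shift back: h−6=b, a−6=u, v−6=p → bup; then reverse → pub.

pub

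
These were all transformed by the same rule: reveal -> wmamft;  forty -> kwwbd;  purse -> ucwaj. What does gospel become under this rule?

lwxxjt

Shifts by position in reveal: pos 0: r→w (+5), pos 1: e→m (+8), pos 2: v→a (+5), pos 3: e→m (+8) — repeating every 2. The shifts repeat in a cycle of length 2: positions 0,1,… shift by +5, +8, then the pattern repeats.
Applying it to gospel: g+5=l, o+8=w, s+5=x, p+8=x, e+5=j, l+8=t.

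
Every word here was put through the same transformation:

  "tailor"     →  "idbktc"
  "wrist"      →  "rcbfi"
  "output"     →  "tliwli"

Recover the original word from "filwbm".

stupid

t(19)→i(8) and a(0)→d(3) fit y≡3x+3 (mod 26); the inverse of 3 mod 26 is 9. This is an affine cipher: with a=0,…,z=25, each position x becomes (3x+3) mod 26.
Reversing it on filwbm: f(5)→9·(5−3)≡18=s; i(8)→9·(8−3)≡19=t; l(11)→9·(11−3)≡20=u; w(22)→9·(22−3)≡15=p; b(1)→9·(1−3)≡8=i; m(12)→9·(12−3)≡3=d (all mod 26).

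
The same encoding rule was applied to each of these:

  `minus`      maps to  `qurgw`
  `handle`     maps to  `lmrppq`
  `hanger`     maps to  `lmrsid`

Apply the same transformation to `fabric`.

Shifts by position in minus: pos 0: m→q (+4), pos 1: i→u (+12), pos 2: n→r (+4), pos 3: u→g (+12) — repeating every 2. The shifts repeat in a cycle of length 2: positions 0,1,… shift by +4, +12, then the pattern repeats.
Applying it to fabric: f+4=j, a+12=m, b+4=f, r+12=d, i+4=m, c+12=o.

jmfdmo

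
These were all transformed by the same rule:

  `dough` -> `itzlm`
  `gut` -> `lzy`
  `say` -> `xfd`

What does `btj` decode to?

Each letter is shifted forward by 5 in the alphabet (a Caesar shift of +5).
Undoing it on btj: b−5=w, t−5=o, j−5=e.

woe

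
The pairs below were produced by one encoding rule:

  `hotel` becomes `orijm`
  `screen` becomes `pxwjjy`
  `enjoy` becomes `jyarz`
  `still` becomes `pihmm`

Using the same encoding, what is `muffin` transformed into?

fbcchy

h(7)→o(14) and o(14)→r(17) fit y≡19x+11 (mod 26); the inverse of 19 mod 26 is 11. Treating letters as 0–25, the rule is x ↦ 19x + 11 (mod 26).
Applying it to muffin: m(12)→19·12+11≡5=f; u(20)→19·20+11≡1=b; f(5)→19·5+11≡2=c; f(5)→19·5+11≡2=c; i(8)→19·8+11≡7=h; n(13)→19·13+11≡24=y (all mod 26).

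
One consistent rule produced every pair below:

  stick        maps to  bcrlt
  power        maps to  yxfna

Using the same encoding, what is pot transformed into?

It's a constant shift of +9 (ROT9).
Applying it to pot: p+9=y, o+9=x, t+9=c.

yxc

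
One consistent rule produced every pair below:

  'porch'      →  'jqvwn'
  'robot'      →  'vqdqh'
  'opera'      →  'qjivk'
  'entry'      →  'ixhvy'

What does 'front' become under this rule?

bvqxh

p(15)→j(9) and o(14)→q(16) fit y≡19x+10 (mod 26); the inverse of 19 mod 26 is 11. Treating letters as 0–25, the rule is x ↦ 19x + 10 (mod 26).
Applying it to front: f(5)→19·5+10≡1=b; r(17)→19·17+10≡21=v; o(14)→19·14+10≡16=q; n(13)→19·13+10≡23=x; t(19)→19·19+10≡7=h (all mod 26).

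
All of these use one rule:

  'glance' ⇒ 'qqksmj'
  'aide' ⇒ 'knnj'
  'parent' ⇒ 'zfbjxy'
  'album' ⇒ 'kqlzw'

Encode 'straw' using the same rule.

cybfg

A repeating key of period 2 is used — shifts +10, +5 over and over.
On straw: s+10=c, t+5=y, r+10=b, a+5=f, w+10=g.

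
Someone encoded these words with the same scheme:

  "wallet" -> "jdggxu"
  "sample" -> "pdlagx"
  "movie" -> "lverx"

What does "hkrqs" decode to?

w(22)→j(9) and a(0)→d(3) fit y≡5x+3 (mod 26); the inverse of 5 mod 26 is 21. Treating letters as 0–25, the rule is x ↦ 5x + 3 (mod 26).
Decoding hkrqs: h(7)→21·(7−3)≡6=g; k(10)→21·(10−3)≡17=r; r(17)→21·(17−3)≡8=i; q(16)→21·(16−3)≡13=n; s(18)→21·(18−3)≡3=d (all mod 26).

grind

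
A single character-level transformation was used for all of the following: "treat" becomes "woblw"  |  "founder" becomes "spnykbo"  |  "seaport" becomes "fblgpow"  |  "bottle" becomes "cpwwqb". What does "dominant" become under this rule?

kphrylyw

t(19)→w(22) and r(17)→o(14) fit y≡17x+11 (mod 26); the inverse of 17 mod 26 is 23. Each letter's alphabet position (a=0..z=25) is mapped through 17·x+11 mod 26 — an affine cipher.
Applying it to dominant: d(3)→17·3+11≡10=k; o(14)→17·14+11≡15=p; m(12)→17·12+11≡7=h; i(8)→17·8+11≡17=r; n(13)→17·13+11≡24=y; a(0)→17·0+11≡11=l; n(13)→17·13+11≡24=y; t(19)→17·19+11≡22=w (all mod 26).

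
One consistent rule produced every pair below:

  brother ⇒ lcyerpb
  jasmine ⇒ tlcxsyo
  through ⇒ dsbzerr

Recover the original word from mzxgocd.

Shifts by position in brother: pos 0: b→l (+10), pos 1: r→c (+11), pos 2: o→y (+10), pos 3: t→e (+11) — repeating every 2. The shifts repeat in a cycle of length 2: positions 0,1,… shift by +10, +11, then the pattern repeats.
Undoing it on mzxgocd: m−10=c, z−11=o, x−10=n, g−11=v, o−10=e, c−11=r, d−10=t.

convert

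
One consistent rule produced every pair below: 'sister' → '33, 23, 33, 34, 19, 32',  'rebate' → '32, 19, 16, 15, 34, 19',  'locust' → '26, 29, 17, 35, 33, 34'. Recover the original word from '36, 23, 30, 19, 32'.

viper

s is letter #19 and maps to 33: an offset of 14. Letters become their 1-based position plus 14 (so a→15, b→16, …).
Decoding 36, 23, 30, 19, 32: 36→(36−14)÷1=22=v, 23→(23−14)÷1=9=i, 30→(30−14)÷1=16=p, 19→(19−14)÷1=5=e, 32→(32−14)÷1=18=r.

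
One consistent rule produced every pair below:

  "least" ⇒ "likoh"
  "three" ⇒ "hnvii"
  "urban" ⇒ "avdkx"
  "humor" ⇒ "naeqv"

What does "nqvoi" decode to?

horse

l(11)→l(11) and e(4)→i(8) fit y≡19x+10 (mod 26); the inverse of 19 mod 26 is 11. Treating letters as 0–25, the rule is x ↦ 19x + 10 (mod 26).
Reversing it on nqvoi: n(13)→11·(13−10)≡7=h; q(16)→11·(16−10)≡14=o; v(21)→11·(21−10)≡17=r; o(14)→11·(14−10)≡18=s; i(8)→11·(8−10)≡4=e (all mod 26).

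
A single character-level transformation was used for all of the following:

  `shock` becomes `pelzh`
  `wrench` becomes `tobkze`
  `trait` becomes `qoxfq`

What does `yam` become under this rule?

Compare letters: s→p is +23, h→e is +23, o→l is +23 — a constant shift. Each letter is shifted forward by 23 in the alphabet (a Caesar shift of +23).
On yam: y+23=v, a+23=x, m+23=j.

vxj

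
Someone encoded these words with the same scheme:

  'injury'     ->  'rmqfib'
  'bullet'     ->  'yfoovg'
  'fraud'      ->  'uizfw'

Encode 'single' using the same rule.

hrmtov

Each pair mirrors across the alphabet (i↔r, n↔m, j↔q): positions sum to 25. Each letter is replaced by its mirror in the alphabet: a↔z, b↔y, c↔x, and so on (the Atbash cipher).
For single: s↔h, i↔r, n↔m, g↔t, l↔o, e↔v.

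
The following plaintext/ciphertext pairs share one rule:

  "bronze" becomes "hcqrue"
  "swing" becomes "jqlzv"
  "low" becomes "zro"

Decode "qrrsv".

spoon

The output letters match the input read backwards, each shifted +3: bronze reversed is eznorb. Read the word backwards and shift each letter +3.
Reversing it on qrrsv: shift back: q−3=n, r−3=o, r−3=o, s−3=p, v−3=s → noops; then reverse → spoon.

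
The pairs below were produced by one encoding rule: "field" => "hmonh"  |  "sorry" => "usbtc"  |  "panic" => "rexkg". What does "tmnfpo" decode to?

Shifts by position in field: pos 0: f→h (+2), pos 1: i→m (+4), pos 2: e→o (+10), pos 3: l→n (+2), pos 4: d→h (+4) — repeating every 3. The shifts repeat in a cycle of length 3: positions 0,1,… shift by +2, +4, +10, then the pattern repeats.
Undoing it on tmnfpo: t−2=r, m−4=i, n−10=d, f−2=d, p−4=l, o−10=e.

riddle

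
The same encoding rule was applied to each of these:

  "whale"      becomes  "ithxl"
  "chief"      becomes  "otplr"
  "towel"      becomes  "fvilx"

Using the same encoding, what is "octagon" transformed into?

vofhsvz

The shift depends on letter class: consonant w→i is +12, but vowel a→h is +7. Vowels shift forward by 7 and consonants shift forward by 12.
Applying it to octagon: o(vowel)+7=v, c(cons)+12=o, t(cons)+12=f, a(vowel)+7=h, g(cons)+12=s, o(vowel)+7=v, n(cons)+12=z.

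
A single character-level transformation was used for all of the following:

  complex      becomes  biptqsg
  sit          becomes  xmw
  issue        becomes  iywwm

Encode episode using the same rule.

The output letters match the input read backwards, each shifted +4: complex reversed is xelpmoc. Read the word backwards and shift each letter +4.
Applying it to episode: reverse → edosipe; then shift: e+4=i, d+4=h, o+4=s, s+4=w, i+4=m, p+4=t, e+4=i.

ihswmti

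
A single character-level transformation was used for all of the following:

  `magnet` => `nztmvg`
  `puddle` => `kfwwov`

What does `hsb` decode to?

Each pair mirrors across the alphabet (m↔n, a↔z, g↔t): positions sum to 25. Letters are reflected about the middle of the alphabet (position → 25−position): Atbash.
Reversing it on hsb: h↔s, s↔h, b↔y.

shy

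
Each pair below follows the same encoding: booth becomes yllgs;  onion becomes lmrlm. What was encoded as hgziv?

stare

Letters are reflected about the middle of the alphabet (position → 25−position): Atbash.
Undoing it on hgziv: h↔s, g↔t, z↔a, i↔r, v↔e.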